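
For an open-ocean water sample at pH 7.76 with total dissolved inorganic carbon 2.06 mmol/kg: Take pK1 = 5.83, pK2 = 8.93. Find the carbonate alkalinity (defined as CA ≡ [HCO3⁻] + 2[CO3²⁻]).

CA = 2.17 mmol/kg

CA = [HCO3⁻] + 2[CO3²⁻] = (α₁ + 2α₂)·DIC
At pH 7.76: [H⁺]/K1 = 10^-1.93 = 0.011749, K2/[H⁺] = 10^-1.17 = 0.067608
α₁ = 1/(1 + 0.011749 + 0.067608) = 1/1.0794 = 0.9265; α₂ = α₁·K2/[H⁺] = 0.06264
α₁ + 2α₂ = 1.0518
CA = 1.0518 × 2.06 = 2.17 mmol/kg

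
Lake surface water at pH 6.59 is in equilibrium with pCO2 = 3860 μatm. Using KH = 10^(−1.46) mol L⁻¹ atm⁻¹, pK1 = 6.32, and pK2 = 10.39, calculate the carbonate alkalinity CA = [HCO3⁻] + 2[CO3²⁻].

CA = 0.249 mmol/L

[CO2*] = KH · pCO2 = 10^(−1.46) × 3860×10^-6 = 1.338×10^-4 mol/L
α₀ = 1/(1 + K1/[H⁺] + K1K2/[H⁺]²) = 1/(1 + 10^+0.27 + 10^-3.53) = 0.3494
DIC = [CO2*]/α₀ = 1.338×10^-4 / 0.3494 = 0.3831 mmol/L
CA = (α₁ + 2α₂)·DIC = (0.6505 + 2×0.0001031) × 0.3831 = 0.249 mmol/L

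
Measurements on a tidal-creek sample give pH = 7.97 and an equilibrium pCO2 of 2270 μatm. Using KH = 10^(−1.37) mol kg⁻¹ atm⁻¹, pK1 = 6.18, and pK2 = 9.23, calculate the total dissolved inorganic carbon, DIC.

[CO2*] = KH · pCO2 = 10^(−1.37) × 2270×10^-6 = 9.683×10^-5 mol/kg
α₀ = 1/(1 + K1/[H⁺] + K1K2/[H⁺]²) = 1/(1 + 10^+1.79 + 10^+0.53) = 0.01514
DIC = [CO2*]/α₀ = 9.683×10^-5 / 0.01514 = 6.40 mmol/kg

DIC = 6.40 mmol/kg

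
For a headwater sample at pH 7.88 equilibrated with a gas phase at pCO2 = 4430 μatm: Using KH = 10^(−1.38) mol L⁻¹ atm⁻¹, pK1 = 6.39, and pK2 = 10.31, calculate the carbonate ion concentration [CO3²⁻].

[CO3²⁻] = 0.0212 mmol/L

[CO2*] = KH · pCO2 = 10^(−1.38) × 4430×10^-6 = 1.847×10^-4 mol/L
α₀ = 1/(1 + K1/[H⁺] + K1K2/[H⁺]²) = 1/(1 + 10^+1.49 + 10^-0.94) = 0.03123
DIC = [CO2*]/α₀ = 1.847×10^-4 / 0.03123 = 5.913 mmol/L
[CO3²⁻] = α₂·DIC; α₂ = 0.003586, so [CO3²⁻] = 0.003586 × 5.913 = 0.0212 mmol/L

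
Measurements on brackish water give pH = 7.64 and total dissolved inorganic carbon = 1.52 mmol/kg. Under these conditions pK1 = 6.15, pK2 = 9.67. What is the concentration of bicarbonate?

[HCO3⁻] = 1.46 mmol/kg

α₁ = 1 / (1 + [H⁺]/K1 + K2/[H⁺]) = 1 / (1 + 10^-1.49 + 10^-2.03)
   = 1 / (1 + 0.032359 + 0.0093325) = 1/1.0417 = 0.9600
[HCO3⁻] = α₁ × DIC = 0.9600 × 1.52 = 1.46 mmol/kg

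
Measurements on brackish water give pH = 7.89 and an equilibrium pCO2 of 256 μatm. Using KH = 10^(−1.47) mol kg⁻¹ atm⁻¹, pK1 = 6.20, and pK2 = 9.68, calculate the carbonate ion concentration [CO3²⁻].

[CO2*] = KH · pCO2 = 10^(−1.47) × 256×10^-6 = 8.674×10^-6 mol/kg
α₀ = 1/(1 + K1/[H⁺] + K1K2/[H⁺]²) = 1/(1 + 10^+1.69 + 10^-0.10) = 0.01970
DIC = [CO2*]/α₀ = 8.674×10^-6 / 0.01970 = 0.4404 mmol/kg
[CO3²⁻] = α₂·DIC; α₂ = 0.01564, so [CO3²⁻] = 0.01564 × 0.4404 = 0.00689 mmol/kg = 6.89 μmol/kg

[CO3²⁻] = 6.89 μmol/kg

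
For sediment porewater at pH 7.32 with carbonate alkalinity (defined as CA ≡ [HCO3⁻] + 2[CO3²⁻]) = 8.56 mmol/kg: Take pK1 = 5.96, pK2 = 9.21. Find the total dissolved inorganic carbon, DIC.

CA = [HCO3⁻] + 2[CO3²⁻] = (α₁ + 2α₂)·DIC
At pH 7.32: [H⁺]/K1 = 10^-1.36 = 0.043652, K2/[H⁺] = 10^-1.89 = 0.012882
α₁ = 1/(1 + 0.043652 + 0.012882) = 1/1.0565 = 0.9465; α₂ = α₁·K2/[H⁺] = 0.01219
α₁ + 2α₂ = 0.9709
DIC = CA / (α₁ + 2α₂) = 8.56 / 0.9709 = 8.82 mmol/kg

DIC = 8.82 mmol/kg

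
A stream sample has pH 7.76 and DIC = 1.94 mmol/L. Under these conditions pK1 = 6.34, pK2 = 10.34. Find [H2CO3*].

[CO2*] = 0.0709 mmol/L

α₀ = 1 / (1 + K1/[H⁺] + K1K2/[H⁺]²) = 1 / (1 + 10^+1.42 + 10^-1.16)
   = 1 / (1 + 26.303 + 0.069183) = 1/27.372 = 0.03653
[CO2*] = α₀ × DIC = 0.03653 × 1.94 = 0.0709 mmol/L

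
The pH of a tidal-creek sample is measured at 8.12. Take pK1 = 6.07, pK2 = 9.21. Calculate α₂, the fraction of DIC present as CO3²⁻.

α₂ = 1 / (1 + [H⁺]/K2 + [H⁺]²/(K1K2)) = 1 / (1 + 10^+1.09 + 10^-0.96)
   = 1 / (1 + 12.303 + 0.10965) = 1/13.412 = 0.07456

α₂ = 0.0746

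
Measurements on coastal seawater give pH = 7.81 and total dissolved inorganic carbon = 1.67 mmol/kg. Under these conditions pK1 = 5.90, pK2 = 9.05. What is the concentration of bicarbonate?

α₁ = 1 / (1 + [H⁺]/K1 + K2/[H⁺]) = 1 / (1 + 10^-1.91 + 10^-1.24)
   = 1 / (1 + 0.012303 + 0.057544) = 1/1.0698 = 0.9347
[HCO3⁻] = α₁ × DIC = 0.9347 × 1.67 = 1.56 mmol/kg

[HCO3⁻] = 1.56 mmol/kg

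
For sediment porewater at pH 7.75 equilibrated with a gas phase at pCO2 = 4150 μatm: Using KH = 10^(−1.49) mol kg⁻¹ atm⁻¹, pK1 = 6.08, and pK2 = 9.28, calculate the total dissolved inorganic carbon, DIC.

[CO2*] = KH · pCO2 = 10^(−1.49) × 4150×10^-6 = 1.343×10^-4 mol/kg
α₀ = 1/(1 + K1/[H⁺] + K1K2/[H⁺]²) = 1/(1 + 10^+1.67 + 10^+0.14) = 0.02034
DIC = [CO2*]/α₀ = 1.343×10^-4 / 0.02034 = 6.60 mmol/kg

DIC = 6.60 mmol/kg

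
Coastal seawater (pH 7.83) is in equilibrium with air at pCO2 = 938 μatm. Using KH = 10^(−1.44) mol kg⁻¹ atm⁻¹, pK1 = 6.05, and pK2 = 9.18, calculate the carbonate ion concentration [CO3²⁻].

[CO3²⁻] = 0.0917 mmol/kg

[CO2*] = KH · pCO2 = 10^(−1.44) × 938×10^-6 = 3.406×10^-5 mol/kg
α₀ = 1/(1 + K1/[H⁺] + K1K2/[H⁺]²) = 1/(1 + 10^+1.78 + 10^+0.43) = 0.01564
DIC = [CO2*]/α₀ = 3.406×10^-5 / 0.01564 = 2.178 mmol/kg
[CO3²⁻] = α₂·DIC; α₂ = 0.04209, so [CO3²⁻] = 0.04209 × 2.178 = 0.0917 mmol/kg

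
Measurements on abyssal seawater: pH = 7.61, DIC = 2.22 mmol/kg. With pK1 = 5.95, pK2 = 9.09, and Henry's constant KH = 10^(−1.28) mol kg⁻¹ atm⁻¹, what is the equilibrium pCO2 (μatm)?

pCO2 = 877 μatm

α₀ = 1 / (1 + K1/[H⁺] + K1K2/[H⁺]²) = 1 / (1 + 10^+1.66 + 10^+0.18)
   = 1 / (1 + 45.709 + 1.5136) = 1/48.222 = 0.02074
[CO2*] = α₀ × DIC = 0.02074 × 2.22 = 0.04604 mmol/kg
pCO2 = [CO2*]/KH = 4.604×10^-5 / 5.248×10^-2 = 877 μatm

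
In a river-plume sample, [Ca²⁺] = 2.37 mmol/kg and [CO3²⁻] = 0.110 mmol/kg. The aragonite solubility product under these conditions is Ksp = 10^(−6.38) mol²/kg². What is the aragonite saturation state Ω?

Ksp = 10^(−6.38) = 4.169×10^-7
Ω = [Ca²⁺][CO3²⁻]/Ksp = (2.37×10^-3)(0.110×10^-3) / 4.169×10^-7 = 0.625

Ω = 0.625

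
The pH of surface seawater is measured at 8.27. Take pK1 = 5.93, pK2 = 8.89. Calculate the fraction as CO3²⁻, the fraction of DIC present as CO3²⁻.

α₂ = 1 / (1 + [H⁺]/K2 + [H⁺]²/(K1K2)) = 1 / (1 + 10^+0.62 + 10^-1.72)
   = 1 / (1 + 4.1687 + 0.019055) = 1/5.1877 = 0.1928

α₂ = 0.193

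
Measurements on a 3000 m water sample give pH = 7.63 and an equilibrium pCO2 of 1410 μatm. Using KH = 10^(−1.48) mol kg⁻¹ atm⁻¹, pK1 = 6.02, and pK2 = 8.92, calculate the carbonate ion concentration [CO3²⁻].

[CO3²⁻] = 0.0975 mmol/kg

[CO2*] = KH · pCO2 = 10^(−1.48) × 1410×10^-6 = 4.669×10^-5 mol/kg
α₀ = 1/(1 + K1/[H⁺] + K1K2/[H⁺]²) = 1/(1 + 10^+1.61 + 10^+0.32) = 0.02282
DIC = [CO2*]/α₀ = 4.669×10^-5 / 0.02282 = 2.046 mmol/kg
[CO3²⁻] = α₂·DIC; α₂ = 0.04767, so [CO3²⁻] = 0.04767 × 2.046 = 0.0975 mmol/kg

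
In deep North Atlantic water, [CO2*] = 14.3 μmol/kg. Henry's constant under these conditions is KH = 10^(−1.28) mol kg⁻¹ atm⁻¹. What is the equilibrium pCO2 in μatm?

pCO2 = 272 μatm

KH = 10^(−1.28) = 5.248×10^-2 mol kg⁻¹ atm⁻¹
pCO2 = [CO2*]/KH = 14.3×10^-6 / 5.248×10^-2 = 2.72×10^-4 atm = 272 μatm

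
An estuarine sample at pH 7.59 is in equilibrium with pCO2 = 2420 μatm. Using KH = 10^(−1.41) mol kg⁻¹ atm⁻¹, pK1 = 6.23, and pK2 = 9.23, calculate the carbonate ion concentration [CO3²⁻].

[CO3²⁻] = 0.0494 mmol/kg

[CO2*] = KH · pCO2 = 10^(−1.41) × 2420×10^-6 = 9.415×10^-5 mol/kg
α₀ = 1/(1 + K1/[H⁺] + K1K2/[H⁺]²) = 1/(1 + 10^+1.36 + 10^-0.28) = 0.04093
DIC = [CO2*]/α₀ = 9.415×10^-5 / 0.04093 = 2.300 mmol/kg
[CO3²⁻] = α₂·DIC; α₂ = 0.02148, so [CO3²⁻] = 0.02148 × 2.300 = 0.0494 mmol/kg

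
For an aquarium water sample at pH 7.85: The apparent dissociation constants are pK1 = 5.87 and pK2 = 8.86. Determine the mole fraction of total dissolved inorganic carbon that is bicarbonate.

α₁ = 0.902

α₁ = 1 / (1 + [H⁺]/K1 + K2/[H⁺]) = 1 / (1 + 10^-1.98 + 10^-1.01)
   = 1 / (1 + 0.010471 + 0.097724) = 1/1.1082 = 0.9024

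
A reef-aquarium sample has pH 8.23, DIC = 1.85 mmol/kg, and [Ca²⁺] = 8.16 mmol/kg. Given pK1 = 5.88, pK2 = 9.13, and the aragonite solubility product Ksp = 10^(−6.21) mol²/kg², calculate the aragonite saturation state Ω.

Ω = 2.73

α₂ = 1 / (1 + [H⁺]/K2 + [H⁺]²/(K1K2)) = 1 / (1 + 10^+0.90 + 10^-1.45)
   = 1 / (1 + 7.9433 + 0.035481) = 1/8.9788 = 0.1114
[CO3²⁻] = α₂ × DIC = 0.1114 × 1.85 = 0.2060 mmol/kg
Ksp = 10^(−6.21) = 6.166×10^-7
Ω = [Ca²⁺][CO3²⁻]/Ksp = (8.16×10^-3)(2.060×10^-4) / 6.166×10^-7 = 2.73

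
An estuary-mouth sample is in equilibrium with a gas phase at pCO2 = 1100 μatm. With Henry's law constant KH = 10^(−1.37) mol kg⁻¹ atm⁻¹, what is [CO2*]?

KH = 10^(−1.37) = 4.266×10^-2 mol kg⁻¹ atm⁻¹
[CO2*] = KH · pCO2 = 4.266×10^-2 × 1100×10^-6 atm = 4.69×10^-5 mol/kg

[CO2*] = 46.9 μmol/kg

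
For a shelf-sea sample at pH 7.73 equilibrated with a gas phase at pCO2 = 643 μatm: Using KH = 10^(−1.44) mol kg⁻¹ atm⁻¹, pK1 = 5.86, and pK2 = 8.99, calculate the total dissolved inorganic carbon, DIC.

DIC = 1.85 mmol/kg

[CO2*] = KH · pCO2 = 10^(−1.44) × 643×10^-6 = 2.335×10^-5 mol/kg
α₀ = 1/(1 + K1/[H⁺] + K1K2/[H⁺]²) = 1/(1 + 10^+1.87 + 10^+0.61) = 0.01263
DIC = [CO2*]/α₀ = 2.335×10^-5 / 0.01263 = 1.85 mmol/kg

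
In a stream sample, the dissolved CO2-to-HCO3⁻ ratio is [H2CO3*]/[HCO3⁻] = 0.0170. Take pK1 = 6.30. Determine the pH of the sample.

pH = 8.07

From K1 = [H⁺][HCO3⁻]/[H2CO3*]:  pH = pK1 − log₁₀([H2CO3*]/[HCO3⁻])
log₁₀(0.0170) = -1.770
pH = 6.30 − (-1.770) = 8.07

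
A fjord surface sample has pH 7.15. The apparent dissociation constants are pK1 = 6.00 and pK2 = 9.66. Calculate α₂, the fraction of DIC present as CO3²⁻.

α₂ = 0.00288

α₂ = 1 / (1 + [H⁺]/K2 + [H⁺]²/(K1K2)) = 1 / (1 + 10^+2.51 + 10^+1.36)
   = 1 / (1 + 323.59 + 22.909) = 1/347.50 = 0.002878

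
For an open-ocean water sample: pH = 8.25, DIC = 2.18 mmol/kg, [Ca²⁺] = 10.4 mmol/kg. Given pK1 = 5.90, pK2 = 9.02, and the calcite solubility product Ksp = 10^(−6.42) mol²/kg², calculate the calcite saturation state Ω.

α₂ = 1 / (1 + [H⁺]/K2 + [H⁺]²/(K1K2)) = 1 / (1 + 10^+0.77 + 10^-1.58)
   = 1 / (1 + 5.8884 + 0.026303) = 1/6.9147 = 0.1446
[CO3²⁻] = α₂ × DIC = 0.1446 × 2.18 = 0.3153 mmol/kg
Ksp = 10^(−6.42) = 3.802×10^-7
Ω = [Ca²⁺][CO3²⁻]/Ksp = (10.4×10^-3)(3.153×10^-4) / 3.802×10^-7 = 8.62

Ω = 8.62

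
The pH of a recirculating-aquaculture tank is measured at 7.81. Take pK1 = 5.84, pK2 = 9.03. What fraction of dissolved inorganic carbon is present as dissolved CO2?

α₀ = 1 / (1 + K1/[H⁺] + K1K2/[H⁺]²) = 1 / (1 + 10^+1.97 + 10^+0.75)
   = 1 / (1 + 93.325 + 5.6234) = 1/99.949 = 0.01001

α₀ = 0.0100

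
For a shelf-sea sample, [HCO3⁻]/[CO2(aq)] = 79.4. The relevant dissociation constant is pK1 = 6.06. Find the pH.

From K1 = [H⁺][HCO3⁻]/[CO2(aq)]:  pH = pK1 + log₁₀([HCO3⁻]/[CO2(aq)])
log₁₀(79.4) = +1.900
pH = 6.06 + (+1.900) = 7.96

pH = 7.96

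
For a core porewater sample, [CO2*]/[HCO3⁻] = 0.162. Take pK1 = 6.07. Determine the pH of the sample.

From K1 = [H⁺][HCO3⁻]/[CO2*]:  pH = pK1 − log₁₀([CO2*]/[HCO3⁻])
log₁₀(0.162) = -0.790
pH = 6.07 − (-0.790) = 6.86

pH = 6.86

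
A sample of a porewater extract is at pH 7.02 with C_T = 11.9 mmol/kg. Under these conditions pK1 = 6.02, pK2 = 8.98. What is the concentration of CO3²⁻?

[CO3²⁻] = 0.117 mmol/kg

α₂ = 1 / (1 + [H⁺]/K2 + [H⁺]²/(K1K2)) = 1 / (1 + 10^+1.96 + 10^+0.96)
   = 1 / (1 + 91.201 + 9.1201) = 1/101.32 = 0.009870
[CO3²⁻] = α₂ × DIC = 0.009870 × 11.9 = 0.117 mmol/kg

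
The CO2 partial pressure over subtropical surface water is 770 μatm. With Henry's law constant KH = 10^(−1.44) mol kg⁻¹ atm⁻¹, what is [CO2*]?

KH = 10^(−1.44) = 3.631×10^-2 mol kg⁻¹ atm⁻¹
[CO2*] = KH · pCO2 = 3.631×10^-2 × 770×10^-6 atm = 2.80×10^-5 mol/kg

[CO2*] = 28.0 μmol/kg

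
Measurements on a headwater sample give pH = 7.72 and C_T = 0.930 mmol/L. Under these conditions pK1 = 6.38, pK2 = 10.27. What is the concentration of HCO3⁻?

[HCO3⁻] = 0.887 mmol/L

α₁ = 1 / (1 + [H⁺]/K1 + K2/[H⁺]) = 1 / (1 + 10^-1.34 + 10^-2.55)
   = 1 / (1 + 0.045709 + 0.0028184) = 1/1.0485 = 0.9537
[HCO3⁻] = α₁ × DIC = 0.9537 × 0.930 = 0.887 mmol/L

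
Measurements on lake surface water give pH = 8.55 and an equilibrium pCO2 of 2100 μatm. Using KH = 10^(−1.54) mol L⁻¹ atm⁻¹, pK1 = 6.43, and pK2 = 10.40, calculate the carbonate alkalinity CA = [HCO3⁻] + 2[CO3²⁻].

CA = 8.21 mmol/L

[CO2*] = KH · pCO2 = 10^(−1.54) × 2100×10^-6 = 6.056×10^-5 mol/L
α₀ = 1/(1 + K1/[H⁺] + K1K2/[H⁺]²) = 1/(1 + 10^+2.12 + 10^+0.27) = 0.007425
DIC = [CO2*]/α₀ = 6.056×10^-5 / 0.007425 = 8.157 mmol/L
CA = (α₁ + 2α₂)·DIC = (0.9788 + 2×0.01383) × 8.157 = 8.21 mmol/L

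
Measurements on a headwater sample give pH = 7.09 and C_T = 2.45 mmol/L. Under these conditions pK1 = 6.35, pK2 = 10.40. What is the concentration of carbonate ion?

[CO3²⁻] = 1.01 μmol/L

α₂ = 1 / (1 + [H⁺]/K2 + [H⁺]²/(K1K2)) = 1 / (1 + 10^+3.31 + 10^+2.57)
   = 1 / (1 + 2041.7 + 371.54) = 1/2414.3 = 0.0004142
[CO3²⁻] = α₂ × DIC = 0.0004142 × 2.45 = 0.00101 mmol/L = 1.01 μmol/L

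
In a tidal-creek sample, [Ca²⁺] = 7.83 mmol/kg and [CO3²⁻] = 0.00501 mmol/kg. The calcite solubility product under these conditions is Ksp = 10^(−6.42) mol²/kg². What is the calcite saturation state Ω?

Ω = 0.103

Ksp = 10^(−6.42) = 3.802×10^-7
Ω = [Ca²⁺][CO3²⁻]/Ksp = (7.83×10^-3)(0.00501×10^-3) / 3.802×10^-7 = 0.103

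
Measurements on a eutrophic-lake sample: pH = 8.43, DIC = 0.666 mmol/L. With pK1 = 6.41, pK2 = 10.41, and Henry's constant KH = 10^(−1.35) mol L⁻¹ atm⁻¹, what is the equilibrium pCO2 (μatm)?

α₀ = 1 / (1 + K1/[H⁺] + K1K2/[H⁺]²) = 1 / (1 + 10^+2.02 + 10^+0.04)
   = 1 / (1 + 104.71 + 1.0965) = 1/106.81 = 0.009362
[CO2*] = α₀ × DIC = 0.009362 × 0.666 = 0.006235 mmol/L = 6.235 μmol/L
pCO2 = [CO2*]/KH = 6.235×10^-6 / 4.467×10^-2 = 140 μatm

pCO2 = 140 μatm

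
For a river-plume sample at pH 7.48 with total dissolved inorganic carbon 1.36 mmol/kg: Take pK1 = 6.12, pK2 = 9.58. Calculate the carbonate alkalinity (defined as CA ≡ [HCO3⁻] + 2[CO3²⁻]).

CA = [HCO3⁻] + 2[CO3²⁻] = (α₁ + 2α₂)·DIC
At pH 7.48: [H⁺]/K1 = 10^-1.36 = 0.043652, K2/[H⁺] = 10^-2.10 = 0.0079433
α₁ = 1/(1 + 0.043652 + 0.0079433) = 1/1.0516 = 0.9509; α₂ = α₁·K2/[H⁺] = 0.007554
α₁ + 2α₂ = 0.9660
CA = 0.9660 × 1.36 = 1.31 mmol/kg

CA = 1.31 mmol/kg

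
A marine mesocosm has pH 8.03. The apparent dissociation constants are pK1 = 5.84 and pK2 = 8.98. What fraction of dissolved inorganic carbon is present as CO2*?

α₀ = 0.00577

α₀ = 1 / (1 + K1/[H⁺] + K1K2/[H⁺]²) = 1 / (1 + 10^+2.19 + 10^+1.24)
   = 1 / (1 + 154.88 + 17.378) = 1/173.26 = 0.005772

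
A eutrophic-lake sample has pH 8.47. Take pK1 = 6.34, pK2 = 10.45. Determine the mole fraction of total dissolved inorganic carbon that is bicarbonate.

α₁ = 1 / (1 + [H⁺]/K1 + K2/[H⁺]) = 1 / (1 + 10^-2.13 + 10^-1.98)
   = 1 / (1 + 0.0074131 + 0.010471) = 1/1.0179 = 0.9824

α₁ = 0.982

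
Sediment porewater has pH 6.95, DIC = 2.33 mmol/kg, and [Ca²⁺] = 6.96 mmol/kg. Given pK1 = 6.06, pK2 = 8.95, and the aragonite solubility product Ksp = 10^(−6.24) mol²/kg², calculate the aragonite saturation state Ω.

Ω = 0.247

α₂ = 1 / (1 + [H⁺]/K2 + [H⁺]²/(K1K2)) = 1 / (1 + 10^+2.00 + 10^+1.11)
   = 1 / (1 + 100.00 + 12.882) = 1/113.88 = 0.008781
[CO3²⁻] = α₂ × DIC = 0.008781 × 2.33 = 0.02046 mmol/kg
Ksp = 10^(−6.24) = 5.754×10^-7
Ω = [Ca²⁺][CO3²⁻]/Ksp = (6.96×10^-3)(2.046×10^-5) / 5.754×10^-7 = 0.247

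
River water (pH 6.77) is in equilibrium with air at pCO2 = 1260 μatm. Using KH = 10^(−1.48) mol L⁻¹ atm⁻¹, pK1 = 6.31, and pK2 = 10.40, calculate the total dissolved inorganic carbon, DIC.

[CO2*] = KH · pCO2 = 10^(−1.48) × 1260×10^-6 = 4.172×10^-5 mol/L
α₀ = 1/(1 + K1/[H⁺] + K1K2/[H⁺]²) = 1/(1 + 10^+0.46 + 10^-3.17) = 0.2574
DIC = [CO2*]/α₀ = 4.172×10^-5 / 0.2574 = 0.162 mmol/L

DIC = 0.162 mmol/L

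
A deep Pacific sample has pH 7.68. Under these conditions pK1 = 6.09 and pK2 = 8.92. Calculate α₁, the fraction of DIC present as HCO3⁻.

α₁ = 1 / (1 + [H⁺]/K1 + K2/[H⁺]) = 1 / (1 + 10^-1.59 + 10^-1.24)
   = 1 / (1 + 0.025704 + 0.057544) = 1/1.0832 = 0.9231

α₁ = 0.923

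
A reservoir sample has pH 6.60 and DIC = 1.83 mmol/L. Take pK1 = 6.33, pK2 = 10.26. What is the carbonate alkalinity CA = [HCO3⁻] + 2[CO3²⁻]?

CA = [HCO3⁻] + 2[CO3²⁻] = (α₁ + 2α₂)·DIC
At pH 6.60: [H⁺]/K1 = 10^-0.27 = 0.53703, K2/[H⁺] = 10^-3.66 = 0.00021878
α₁ = 1/(1 + 0.53703 + 0.00021878) = 1/1.5373 = 0.6505; α₂ = α₁·K2/[H⁺] = 0.0001423
α₁ + 2α₂ = 0.6508
CA = 0.6508 × 1.83 = 1.19 mmol/L

CA = 1.19 mmol/L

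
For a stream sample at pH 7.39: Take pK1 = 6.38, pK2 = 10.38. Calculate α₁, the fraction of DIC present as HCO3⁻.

α₁ = 1 / (1 + [H⁺]/K1 + K2/[H⁺]) = 1 / (1 + 10^-1.01 + 10^-2.99)
   = 1 / (1 + 0.097724 + 0.0010233) = 1/1.0987 = 0.9101

α₁ = 0.910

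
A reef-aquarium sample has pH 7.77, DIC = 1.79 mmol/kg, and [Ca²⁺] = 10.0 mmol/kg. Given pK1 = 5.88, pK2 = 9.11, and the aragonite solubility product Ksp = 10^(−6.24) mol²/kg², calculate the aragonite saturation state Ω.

α₂ = 1 / (1 + [H⁺]/K2 + [H⁺]²/(K1K2)) = 1 / (1 + 10^+1.34 + 10^-0.55)
   = 1 / (1 + 21.878 + 0.28184) = 1/23.159 = 0.04318
[CO3²⁻] = α₂ × DIC = 0.04318 × 1.79 = 0.07729 mmol/kg
Ksp = 10^(−6.24) = 5.754×10^-7
Ω = [Ca²⁺][CO3²⁻]/Ksp = (10.0×10^-3)(7.729×10^-5) / 5.754×10^-7 = 1.34

Ω = 1.34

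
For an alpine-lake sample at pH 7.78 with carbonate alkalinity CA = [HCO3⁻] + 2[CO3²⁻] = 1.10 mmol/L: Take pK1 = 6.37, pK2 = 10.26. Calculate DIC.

CA = [HCO3⁻] + 2[CO3²⁻] = (α₁ + 2α₂)·DIC
At pH 7.78: [H⁺]/K1 = 10^-1.41 = 0.038905, K2/[H⁺] = 10^-2.48 = 0.0033113
α₁ = 1/(1 + 0.038905 + 0.0033113) = 1/1.0422 = 0.9595; α₂ = α₁·K2/[H⁺] = 0.003177
α₁ + 2α₂ = 0.9658
DIC = CA / (α₁ + 2α₂) = 1.10 / 0.9658 = 1.14 mmol/L

DIC = 1.14 mmol/L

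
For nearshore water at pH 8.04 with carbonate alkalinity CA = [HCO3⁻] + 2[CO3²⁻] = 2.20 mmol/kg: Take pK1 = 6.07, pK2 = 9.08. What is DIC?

DIC = 2.05 mmol/kg

CA = [HCO3⁻] + 2[CO3²⁻] = (α₁ + 2α₂)·DIC
At pH 8.04: [H⁺]/K1 = 10^-1.97 = 0.010715, K2/[H⁺] = 10^-1.04 = 0.091201
α₁ = 1/(1 + 0.010715 + 0.091201) = 1/1.1019 = 0.9075; α₂ = α₁·K2/[H⁺] = 0.08277
α₁ + 2α₂ = 1.0730
DIC = CA / (α₁ + 2α₂) = 2.20 / 1.0730 = 2.05 mmol/kg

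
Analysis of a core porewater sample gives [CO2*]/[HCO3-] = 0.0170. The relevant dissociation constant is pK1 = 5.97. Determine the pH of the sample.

From K1 = [H⁺][HCO3-]/[CO2*]:  pH = pK1 − log₁₀([CO2*]/[HCO3-])
log₁₀(0.0170) = -1.770
pH = 5.97 − (-1.770) = 7.74

pH = 7.74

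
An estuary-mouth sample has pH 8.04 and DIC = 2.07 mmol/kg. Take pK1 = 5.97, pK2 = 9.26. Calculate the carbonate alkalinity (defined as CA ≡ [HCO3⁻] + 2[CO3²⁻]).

CA = 2.17 mmol/kg

CA = [HCO3⁻] + 2[CO3²⁻] = (α₁ + 2α₂)·DIC
At pH 8.04: [H⁺]/K1 = 10^-2.07 = 0.0085114, K2/[H⁺] = 10^-1.22 = 0.060256
α₁ = 1/(1 + 0.0085114 + 0.060256) = 1/1.0688 = 0.9357; α₂ = α₁·K2/[H⁺] = 0.05638
α₁ + 2α₂ = 1.0484
CA = 1.0484 × 2.07 = 2.17 mmol/kg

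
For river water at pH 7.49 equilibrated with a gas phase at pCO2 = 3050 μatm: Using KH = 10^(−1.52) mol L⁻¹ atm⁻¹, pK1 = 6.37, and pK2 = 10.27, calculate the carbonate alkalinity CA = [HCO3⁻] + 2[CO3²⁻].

[CO2*] = KH · pCO2 = 10^(−1.52) × 3050×10^-6 = 9.211×10^-5 mol/L
α₀ = 1/(1 + K1/[H⁺] + K1K2/[H⁺]²) = 1/(1 + 10^+1.12 + 10^-1.66) = 0.07040
DIC = [CO2*]/α₀ = 9.211×10^-5 / 0.07040 = 1.308 mmol/L
CA = (α₁ + 2α₂)·DIC = (0.9281 + 2×0.001540) × 1.308 = 1.22 mmol/L

CA = 1.22 mmol/L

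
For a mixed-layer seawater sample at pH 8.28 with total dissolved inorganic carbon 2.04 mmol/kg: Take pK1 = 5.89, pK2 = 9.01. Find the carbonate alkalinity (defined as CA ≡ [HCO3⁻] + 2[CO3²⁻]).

CA = [HCO3⁻] + 2[CO3²⁻] = (α₁ + 2α₂)·DIC
At pH 8.28: [H⁺]/K1 = 10^-2.39 = 0.0040738, K2/[H⁺] = 10^-0.73 = 0.18621
α₁ = 1/(1 + 0.0040738 + 0.18621) = 1/1.1903 = 0.8401; α₂ = α₁·K2/[H⁺] = 0.1564
α₁ + 2α₂ = 1.1530
CA = 1.1530 × 2.04 = 2.35 mmol/kg

CA = 2.35 mmol/kg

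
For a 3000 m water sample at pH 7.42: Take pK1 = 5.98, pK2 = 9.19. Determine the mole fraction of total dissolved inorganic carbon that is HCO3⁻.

α₁ = 0.949

α₁ = 1 / (1 + [H⁺]/K1 + K2/[H⁺]) = 1 / (1 + 10^-1.44 + 10^-1.77)
   = 1 / (1 + 0.036308 + 0.016982) = 1/1.0533 = 0.9494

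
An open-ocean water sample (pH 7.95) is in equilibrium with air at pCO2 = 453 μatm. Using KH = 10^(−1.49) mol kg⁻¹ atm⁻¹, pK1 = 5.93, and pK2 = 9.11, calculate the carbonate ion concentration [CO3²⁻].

[CO2*] = KH · pCO2 = 10^(−1.49) × 453×10^-6 = 1.466×10^-5 mol/kg
α₀ = 1/(1 + K1/[H⁺] + K1K2/[H⁺]²) = 1/(1 + 10^+2.02 + 10^+0.86) = 0.008853
DIC = [CO2*]/α₀ = 1.466×10^-5 / 0.008853 = 1.656 mmol/kg
[CO3²⁻] = α₂·DIC; α₂ = 0.06413, so [CO3²⁻] = 0.06413 × 1.656 = 0.106 mmol/kg

[CO3²⁻] = 0.106 mmol/kg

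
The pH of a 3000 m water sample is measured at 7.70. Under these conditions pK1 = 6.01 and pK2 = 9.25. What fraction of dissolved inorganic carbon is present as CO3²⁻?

α₂ = 1 / (1 + [H⁺]/K2 + [H⁺]²/(K1K2)) = 1 / (1 + 10^+1.55 + 10^-0.14)
   = 1 / (1 + 35.481 + 0.72444) = 1/37.206 = 0.02688

α₂ = 0.0269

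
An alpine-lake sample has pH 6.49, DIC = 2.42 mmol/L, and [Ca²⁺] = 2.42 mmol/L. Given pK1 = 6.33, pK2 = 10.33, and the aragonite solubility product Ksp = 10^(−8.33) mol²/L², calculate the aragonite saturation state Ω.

α₂ = 1 / (1 + [H⁺]/K2 + [H⁺]²/(K1K2)) = 1 / (1 + 10^+3.84 + 10^+3.68)
   = 1 / (1 + 6918.3 + 4786.3) = 1/1.1706×10^4 = 8.543×10^-5
[CO3²⁻] = α₂ × DIC = 8.543×10^-5 × 2.42 = 0.0002067 mmol/L = 0.2067 μmol/L
Ksp = 10^(−8.33) = 4.677×10^-9
Ω = [Ca²⁺][CO3²⁻]/Ksp = (2.42×10^-3)(2.067×10^-7) / 4.677×10^-9 = 0.107

Ω = 0.107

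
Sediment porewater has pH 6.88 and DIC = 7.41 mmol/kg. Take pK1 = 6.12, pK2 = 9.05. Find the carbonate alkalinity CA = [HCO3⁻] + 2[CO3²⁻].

CA = 6.36 mmol/kg

CA = [HCO3⁻] + 2[CO3²⁻] = (α₁ + 2α₂)·DIC
At pH 6.88: [H⁺]/K1 = 10^-0.76 = 0.17378, K2/[H⁺] = 10^-2.17 = 0.0067608
α₁ = 1/(1 + 0.17378 + 0.0067608) = 1/1.1805 = 0.8471; α₂ = α₁·K2/[H⁺] = 0.005727
α₁ + 2α₂ = 0.8585
CA = 0.8585 × 7.41 = 6.36 mmol/kg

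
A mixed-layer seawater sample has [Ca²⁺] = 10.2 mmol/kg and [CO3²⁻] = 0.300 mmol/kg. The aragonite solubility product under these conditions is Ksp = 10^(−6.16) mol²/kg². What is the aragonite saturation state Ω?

Ω = 4.42

Ksp = 10^(−6.16) = 6.918×10^-7
Ω = [Ca²⁺][CO3²⁻]/Ksp = (10.2×10^-3)(0.300×10^-3) / 6.918×10^-7 = 4.42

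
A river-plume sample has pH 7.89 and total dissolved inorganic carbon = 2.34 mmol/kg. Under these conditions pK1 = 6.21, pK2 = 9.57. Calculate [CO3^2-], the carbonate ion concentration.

[CO3²⁻] = 0.0469 mmol/kg

α₂ = 1 / (1 + [H⁺]/K2 + [H⁺]²/(K1K2)) = 1 / (1 + 10^+1.68 + 10^+0.00)
   = 1 / (1 + 47.863 + 1.0000) = 1/49.863 = 0.02005
[CO3²⁻] = α₂ × DIC = 0.02005 × 2.34 = 0.0469 mmol/kg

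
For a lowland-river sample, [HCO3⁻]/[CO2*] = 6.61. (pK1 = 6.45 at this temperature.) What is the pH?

pH = 7.27

From K1 = [H⁺][HCO3⁻]/[CO2*]:  pH = pK1 + log₁₀([HCO3⁻]/[CO2*])
log₁₀(6.61) = +0.820
pH = 6.45 + (+0.820) = 7.27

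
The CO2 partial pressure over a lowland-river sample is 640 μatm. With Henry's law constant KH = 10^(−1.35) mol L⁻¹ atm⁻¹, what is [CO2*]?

KH = 10^(−1.35) = 4.467×10^-2 mol L⁻¹ atm⁻¹
[CO2*] = KH · pCO2 = 4.467×10^-2 × 640×10^-6 atm = 2.86×10^-5 mol/L

[CO2*] = 28.6 μmol/L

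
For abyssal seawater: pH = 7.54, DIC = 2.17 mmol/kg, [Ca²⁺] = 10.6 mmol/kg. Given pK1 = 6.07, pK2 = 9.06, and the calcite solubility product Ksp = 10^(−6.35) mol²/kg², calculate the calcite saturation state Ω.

Ω = 1.46

α₂ = 1 / (1 + [H⁺]/K2 + [H⁺]²/(K1K2)) = 1 / (1 + 10^+1.52 + 10^+0.05)
   = 1 / (1 + 33.113 + 1.1220) = 1/35.235 = 0.02838
[CO3²⁻] = α₂ × DIC = 0.02838 × 2.17 = 0.06159 mmol/kg
Ksp = 10^(−6.35) = 4.467×10^-7
Ω = [Ca²⁺][CO3²⁻]/Ksp = (10.6×10^-3)(6.159×10^-5) / 4.467×10^-7 = 1.46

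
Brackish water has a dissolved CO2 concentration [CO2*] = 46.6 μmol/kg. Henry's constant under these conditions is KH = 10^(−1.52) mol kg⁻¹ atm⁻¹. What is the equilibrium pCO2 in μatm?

KH = 10^(−1.52) = 3.020×10^-2 mol kg⁻¹ atm⁻¹
pCO2 = [CO2*]/KH = 46.6×10^-6 / 3.020×10^-2 = 1.54×10^-3 atm = 1540 μatm

pCO2 = 1540 μatm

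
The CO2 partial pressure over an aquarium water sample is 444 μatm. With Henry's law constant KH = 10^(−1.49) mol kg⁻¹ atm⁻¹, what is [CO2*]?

[CO2*] = 14.4 μmol/kg

KH = 10^(−1.49) = 3.236×10^-2 mol kg⁻¹ atm⁻¹
[CO2*] = KH · pCO2 = 3.236×10^-2 × 444×10^-6 atm = 1.44×10^-5 mol/kg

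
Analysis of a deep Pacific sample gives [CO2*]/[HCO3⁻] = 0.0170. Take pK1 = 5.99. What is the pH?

pH = 7.76

From K1 = [H⁺][HCO3⁻]/[CO2*]:  pH = pK1 − log₁₀([CO2*]/[HCO3⁻])
log₁₀(0.0170) = -1.770
pH = 5.99 − (-1.770) = 7.76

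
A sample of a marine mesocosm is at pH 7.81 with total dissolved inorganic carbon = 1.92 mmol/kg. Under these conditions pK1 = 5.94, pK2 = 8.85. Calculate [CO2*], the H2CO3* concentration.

α₀ = 1 / (1 + K1/[H⁺] + K1K2/[H⁺]²) = 1 / (1 + 10^+1.87 + 10^+0.83)
   = 1 / (1 + 74.131 + 6.7608) = 1/81.892 = 0.01221
[CO2*] = α₀ × DIC = 0.01221 × 1.92 = 0.0234 mmol/kg

[CO2*] = 0.0234 mmol/kg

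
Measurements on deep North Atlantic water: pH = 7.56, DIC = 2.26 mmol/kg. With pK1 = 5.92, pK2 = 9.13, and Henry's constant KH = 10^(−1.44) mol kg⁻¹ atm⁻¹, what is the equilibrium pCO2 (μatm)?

α₀ = 1 / (1 + K1/[H⁺] + K1K2/[H⁺]²) = 1 / (1 + 10^+1.64 + 10^+0.07)
   = 1 / (1 + 43.652 + 1.1749) = 1/45.826 = 0.02182
[CO2*] = α₀ × DIC = 0.02182 × 2.26 = 0.04932 mmol/kg
pCO2 = [CO2*]/KH = 4.932×10^-5 / 3.631×10^-2 = 1360 μatm

pCO2 = 1360 μatm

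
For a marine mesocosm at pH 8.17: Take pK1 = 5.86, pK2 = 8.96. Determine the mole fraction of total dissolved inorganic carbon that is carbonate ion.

α₂ = 1 / (1 + [H⁺]/K2 + [H⁺]²/(K1K2)) = 1 / (1 + 10^+0.79 + 10^-1.52)
   = 1 / (1 + 6.1660 + 0.030200) = 1/7.1961 = 0.1390

α₂ = 0.139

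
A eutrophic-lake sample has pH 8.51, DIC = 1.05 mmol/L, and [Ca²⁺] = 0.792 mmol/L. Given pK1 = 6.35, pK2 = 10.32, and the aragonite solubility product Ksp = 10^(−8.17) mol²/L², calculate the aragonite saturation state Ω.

α₂ = 1 / (1 + [H⁺]/K2 + [H⁺]²/(K1K2)) = 1 / (1 + 10^+1.81 + 10^-0.35)
   = 1 / (1 + 64.565 + 0.44668) = 1/66.012 = 0.01515
[CO3²⁻] = α₂ × DIC = 0.01515 × 1.05 = 0.01591 mmol/L = 15.91 μmol/L
Ksp = 10^(−8.17) = 6.761×10^-9
Ω = [Ca²⁺][CO3²⁻]/Ksp = (0.792×10^-3)(1.591×10^-5) / 6.761×10^-9 = 1.86

Ω = 1.86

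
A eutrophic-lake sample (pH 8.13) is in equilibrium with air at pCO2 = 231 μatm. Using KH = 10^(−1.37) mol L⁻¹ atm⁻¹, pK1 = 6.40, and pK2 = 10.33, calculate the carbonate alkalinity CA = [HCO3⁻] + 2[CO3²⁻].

CA = 0.536 mmol/L

[CO2*] = KH · pCO2 = 10^(−1.37) × 231×10^-6 = 9.854×10^-6 mol/L
α₀ = 1/(1 + K1/[H⁺] + K1K2/[H⁺]²) = 1/(1 + 10^+1.73 + 10^-0.47) = 0.01817
DIC = [CO2*]/α₀ = 9.854×10^-6 / 0.01817 = 0.5424 mmol/L
CA = (α₁ + 2α₂)·DIC = (0.9757 + 2×0.006156) × 0.5424 = 0.536 mmol/L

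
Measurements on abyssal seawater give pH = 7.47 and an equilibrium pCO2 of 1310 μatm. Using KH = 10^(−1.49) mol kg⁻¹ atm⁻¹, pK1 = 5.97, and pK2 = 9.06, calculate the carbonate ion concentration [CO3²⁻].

[CO3²⁻] = 0.0345 mmol/kg

[CO2*] = KH · pCO2 = 10^(−1.49) × 1310×10^-6 = 4.239×10^-5 mol/kg
α₀ = 1/(1 + K1/[H⁺] + K1K2/[H⁺]²) = 1/(1 + 10^+1.50 + 10^-0.09) = 0.02991
DIC = [CO2*]/α₀ = 4.239×10^-5 / 0.02991 = 1.417 mmol/kg
[CO3²⁻] = α₂·DIC; α₂ = 0.02431, so [CO3²⁻] = 0.02431 × 1.417 = 0.0345 mmol/kg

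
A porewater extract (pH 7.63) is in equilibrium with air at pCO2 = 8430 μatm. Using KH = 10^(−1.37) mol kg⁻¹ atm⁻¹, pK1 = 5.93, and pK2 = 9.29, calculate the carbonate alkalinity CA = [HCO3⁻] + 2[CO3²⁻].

CA = 18.8 mmol/kg

[CO2*] = KH · pCO2 = 10^(−1.37) × 8430×10^-6 = 3.596×10^-4 mol/kg
α₀ = 1/(1 + K1/[H⁺] + K1K2/[H⁺]²) = 1/(1 + 10^+1.70 + 10^+0.04) = 0.01915
DIC = [CO2*]/α₀ = 3.596×10^-4 / 0.01915 = 18.78 mmol/kg
CA = (α₁ + 2α₂)·DIC = (0.9598 + 2×0.02100) × 18.78 = 18.8 mmol/kg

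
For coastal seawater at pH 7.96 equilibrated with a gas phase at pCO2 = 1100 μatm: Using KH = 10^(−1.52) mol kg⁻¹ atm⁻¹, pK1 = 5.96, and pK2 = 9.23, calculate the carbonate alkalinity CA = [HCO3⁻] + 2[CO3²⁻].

[CO2*] = KH · pCO2 = 10^(−1.52) × 1100×10^-6 = 3.322×10^-5 mol/kg
α₀ = 1/(1 + K1/[H⁺] + K1K2/[H⁺]²) = 1/(1 + 10^+2.00 + 10^+0.73) = 0.009401
DIC = [CO2*]/α₀ = 3.322×10^-5 / 0.009401 = 3.534 mmol/kg
CA = (α₁ + 2α₂)·DIC = (0.9401 + 2×0.05049) × 3.534 = 3.68 mmol/kg

CA = 3.68 mmol/kg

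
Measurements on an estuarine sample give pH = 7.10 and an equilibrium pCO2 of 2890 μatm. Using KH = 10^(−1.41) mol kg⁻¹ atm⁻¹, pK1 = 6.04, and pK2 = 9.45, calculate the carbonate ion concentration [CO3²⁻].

[CO2*] = KH · pCO2 = 10^(−1.41) × 2890×10^-6 = 1.124×10^-4 mol/kg
α₀ = 1/(1 + K1/[H⁺] + K1K2/[H⁺]²) = 1/(1 + 10^+1.06 + 10^-1.29) = 0.07979
DIC = [CO2*]/α₀ = 1.124×10^-4 / 0.07979 = 1.409 mmol/kg
[CO3²⁻] = α₂·DIC; α₂ = 0.004092, so [CO3²⁻] = 0.004092 × 1.409 = 0.00577 mmol/kg = 5.77 μmol/kg

[CO3²⁻] = 5.77 μmol/kg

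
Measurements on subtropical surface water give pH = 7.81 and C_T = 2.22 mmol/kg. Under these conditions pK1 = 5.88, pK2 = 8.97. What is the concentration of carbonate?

α₂ = 1 / (1 + [H⁺]/K2 + [H⁺]²/(K1K2)) = 1 / (1 + 10^+1.16 + 10^-0.77)
   = 1 / (1 + 14.454 + 0.16982) = 1/15.624 = 0.06400
[CO3²⁻] = α₂ × DIC = 0.06400 × 2.22 = 0.142 mmol/kg

[CO3²⁻] = 0.142 mmol/kg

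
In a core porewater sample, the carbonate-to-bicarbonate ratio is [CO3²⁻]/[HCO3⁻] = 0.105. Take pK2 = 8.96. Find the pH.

pH = 7.98

From K2 = [H⁺][CO3²⁻]/[HCO3⁻]:  pH = pK2 + log₁₀([CO3²⁻]/[HCO3⁻])
log₁₀(0.105) = -0.979
pH = 8.96 + (-0.979) = 7.98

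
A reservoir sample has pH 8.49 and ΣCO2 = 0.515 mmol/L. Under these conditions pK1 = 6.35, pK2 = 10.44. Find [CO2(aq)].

α₀ = 1 / (1 + K1/[H⁺] + K1K2/[H⁺]²) = 1 / (1 + 10^+2.14 + 10^+0.19)
   = 1 / (1 + 138.04 + 1.5488) = 1/140.59 = 0.007113
[CO2*] = α₀ × DIC = 0.007113 × 0.515 = 0.00366 mmol/L = 3.66 μmol/L

[CO2*] = 3.66 μmol/L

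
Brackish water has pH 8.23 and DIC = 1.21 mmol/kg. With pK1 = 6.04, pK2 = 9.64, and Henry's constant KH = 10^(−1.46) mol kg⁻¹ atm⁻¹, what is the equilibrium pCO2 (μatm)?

pCO2 = 216 μatm

α₀ = 1 / (1 + K1/[H⁺] + K1K2/[H⁺]²) = 1 / (1 + 10^+2.19 + 10^+0.78)
   = 1 / (1 + 154.88 + 6.0256) = 1/161.91 = 0.006176
[CO2*] = α₀ × DIC = 0.006176 × 1.21 = 0.007473 mmol/kg = 7.473 μmol/kg
pCO2 = [CO2*]/KH = 7.473×10^-6 / 3.467×10^-2 = 216 μatm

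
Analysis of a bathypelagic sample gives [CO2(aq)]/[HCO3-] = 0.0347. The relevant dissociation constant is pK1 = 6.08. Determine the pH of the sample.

From K1 = [H⁺][HCO3-]/[CO2(aq)]:  pH = pK1 − log₁₀([CO2(aq)]/[HCO3-])
log₁₀(0.0347) = -1.460
pH = 6.08 − (-1.460) = 7.54

pH = 7.54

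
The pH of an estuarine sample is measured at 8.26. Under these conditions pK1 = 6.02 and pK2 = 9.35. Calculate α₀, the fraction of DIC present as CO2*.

α₀ = 0.00529

α₀ = 1 / (1 + K1/[H⁺] + K1K2/[H⁺]²) = 1 / (1 + 10^+2.24 + 10^+1.15)
   = 1 / (1 + 173.78 + 14.125) = 1/188.91 = 0.005294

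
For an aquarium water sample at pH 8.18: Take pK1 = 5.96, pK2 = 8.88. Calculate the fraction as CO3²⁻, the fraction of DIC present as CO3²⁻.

α₂ = 1 / (1 + [H⁺]/K2 + [H⁺]²/(K1K2)) = 1 / (1 + 10^+0.70 + 10^-1.52)
   = 1 / (1 + 5.0119 + 0.030200) = 1/6.0421 = 0.1655

α₂ = 0.166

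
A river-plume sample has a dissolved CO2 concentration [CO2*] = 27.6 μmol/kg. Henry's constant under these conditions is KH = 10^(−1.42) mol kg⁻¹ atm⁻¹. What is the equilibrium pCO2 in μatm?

KH = 10^(−1.42) = 3.802×10^-2 mol kg⁻¹ atm⁻¹
pCO2 = [CO2*]/KH = 27.6×10^-6 / 3.802×10^-2 = 7.26×10^-4 atm = 726 μatm

pCO2 = 726 μatm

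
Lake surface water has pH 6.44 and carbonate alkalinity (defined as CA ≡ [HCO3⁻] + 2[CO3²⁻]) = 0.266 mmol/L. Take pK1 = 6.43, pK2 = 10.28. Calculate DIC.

DIC = 0.526 mmol/L

CA = [HCO3⁻] + 2[CO3²⁻] = (α₁ + 2α₂)·DIC
At pH 6.44: [H⁺]/K1 = 10^-0.01 = 0.97724, K2/[H⁺] = 10^-3.84 = 0.00014454
α₁ = 1/(1 + 0.97724 + 0.00014454) = 1/1.9774 = 0.5057; α₂ = α₁·K2/[H⁺] = 7.310×10^-5
α₁ + 2α₂ = 0.5059
DIC = CA / (α₁ + 2α₂) = 0.266 / 0.5059 = 0.526 mmol/L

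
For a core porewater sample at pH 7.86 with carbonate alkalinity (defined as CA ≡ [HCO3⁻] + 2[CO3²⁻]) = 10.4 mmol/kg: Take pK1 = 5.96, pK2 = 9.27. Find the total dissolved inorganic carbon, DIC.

CA = [HCO3⁻] + 2[CO3²⁻] = (α₁ + 2α₂)·DIC
At pH 7.86: [H⁺]/K1 = 10^-1.90 = 0.012589, K2/[H⁺] = 10^-1.41 = 0.038905
α₁ = 1/(1 + 0.012589 + 0.038905) = 1/1.0515 = 0.9510; α₂ = α₁·K2/[H⁺] = 0.03700
α₁ + 2α₂ = 1.0250
DIC = CA / (α₁ + 2α₂) = 10.4 / 1.0250 = 10.1 mmol/kg

DIC = 10.1 mmol/kg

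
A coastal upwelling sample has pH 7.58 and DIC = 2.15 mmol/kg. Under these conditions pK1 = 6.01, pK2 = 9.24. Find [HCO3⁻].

α₁ = 1 / (1 + [H⁺]/K1 + K2/[H⁺]) = 1 / (1 + 10^-1.57 + 10^-1.66)
   = 1 / (1 + 0.026915 + 0.021878) = 1/1.0488 = 0.9535
[HCO3⁻] = α₁ × DIC = 0.9535 × 2.15 = 2.05 mmol/kg

[HCO3⁻] = 2.05 mmol/kg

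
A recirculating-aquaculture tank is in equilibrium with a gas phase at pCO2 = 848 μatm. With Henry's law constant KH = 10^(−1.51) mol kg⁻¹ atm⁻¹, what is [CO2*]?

[CO2*] = 26.2 μmol/kg

KH = 10^(−1.51) = 3.090×10^-2 mol kg⁻¹ atm⁻¹
[CO2*] = KH · pCO2 = 3.090×10^-2 × 848×10^-6 atm = 2.62×10^-5 mol/kg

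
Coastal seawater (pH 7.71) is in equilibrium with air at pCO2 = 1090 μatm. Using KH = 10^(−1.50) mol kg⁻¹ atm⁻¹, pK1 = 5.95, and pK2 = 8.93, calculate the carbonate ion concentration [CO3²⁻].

[CO2*] = KH · pCO2 = 10^(−1.50) × 1090×10^-6 = 3.447×10^-5 mol/kg
α₀ = 1/(1 + K1/[H⁺] + K1K2/[H⁺]²) = 1/(1 + 10^+1.76 + 10^+0.54) = 0.01613
DIC = [CO2*]/α₀ = 3.447×10^-5 / 0.01613 = 2.137 mmol/kg
[CO3²⁻] = α₂·DIC; α₂ = 0.05592, so [CO3²⁻] = 0.05592 × 2.137 = 0.120 mmol/kg

[CO3²⁻] = 0.120 mmol/kg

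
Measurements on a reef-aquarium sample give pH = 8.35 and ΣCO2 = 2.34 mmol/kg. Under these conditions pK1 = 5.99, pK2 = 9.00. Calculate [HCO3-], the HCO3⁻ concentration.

[HCO3⁻] = 1.91 mmol/kg

α₁ = 1 / (1 + [H⁺]/K1 + K2/[H⁺]) = 1 / (1 + 10^-2.36 + 10^-0.65)
   = 1 / (1 + 0.0043652 + 0.22387) = 1/1.2282 = 0.8142
[HCO3⁻] = α₁ × DIC = 0.8142 × 2.34 = 1.91 mmol/kg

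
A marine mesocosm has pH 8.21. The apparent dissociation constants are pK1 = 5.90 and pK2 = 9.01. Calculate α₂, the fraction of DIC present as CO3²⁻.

α₂ = 0.136

α₂ = 1 / (1 + [H⁺]/K2 + [H⁺]²/(K1K2)) = 1 / (1 + 10^+0.80 + 10^-1.51)
   = 1 / (1 + 6.3096 + 0.030903) = 1/7.3405 = 0.1362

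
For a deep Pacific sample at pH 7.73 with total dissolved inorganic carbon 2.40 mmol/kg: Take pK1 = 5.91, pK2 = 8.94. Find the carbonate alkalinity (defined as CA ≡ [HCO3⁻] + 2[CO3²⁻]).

CA = [HCO3⁻] + 2[CO3²⁻] = (α₁ + 2α₂)·DIC
At pH 7.73: [H⁺]/K1 = 10^-1.82 = 0.015136, K2/[H⁺] = 10^-1.21 = 0.061660
α₁ = 1/(1 + 0.015136 + 0.061660) = 1/1.0768 = 0.9287; α₂ = α₁·K2/[H⁺] = 0.05726
α₁ + 2α₂ = 1.0432
CA = 1.0432 × 2.40 = 2.50 mmol/kg

CA = 2.50 mmol/kg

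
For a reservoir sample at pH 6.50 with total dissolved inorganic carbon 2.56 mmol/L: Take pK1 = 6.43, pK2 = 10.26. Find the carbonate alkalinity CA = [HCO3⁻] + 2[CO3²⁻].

CA = [HCO3⁻] + 2[CO3²⁻] = (α₁ + 2α₂)·DIC
At pH 6.50: [H⁺]/K1 = 10^-0.07 = 0.85114, K2/[H⁺] = 10^-3.76 = 0.00017378
α₁ = 1/(1 + 0.85114 + 0.00017378) = 1/1.8513 = 0.5402; α₂ = α₁·K2/[H⁺] = 9.387×10^-5
α₁ + 2α₂ = 0.5403
CA = 0.5403 × 2.56 = 1.38 mmol/L

CA = 1.38 mmol/L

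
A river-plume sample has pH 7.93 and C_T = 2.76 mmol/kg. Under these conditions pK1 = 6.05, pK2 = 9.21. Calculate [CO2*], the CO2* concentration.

[CO2*] = 0.0341 mmol/kg

α₀ = 1 / (1 + K1/[H⁺] + K1K2/[H⁺]²) = 1 / (1 + 10^+1.88 + 10^+0.60)
   = 1 / (1 + 75.858 + 3.9811) = 1/80.839 = 0.01237
[CO2*] = α₀ × DIC = 0.01237 × 2.76 = 0.0341 mmol/kg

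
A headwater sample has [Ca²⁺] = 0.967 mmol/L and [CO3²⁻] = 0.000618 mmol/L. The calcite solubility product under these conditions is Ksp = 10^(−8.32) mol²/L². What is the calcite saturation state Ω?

Ksp = 10^(−8.32) = 4.786×10^-9
Ω = [Ca²⁺][CO3²⁻]/Ksp = (0.967×10^-3)(0.000618×10^-3) / 4.786×10^-9 = 0.125

Ω = 0.125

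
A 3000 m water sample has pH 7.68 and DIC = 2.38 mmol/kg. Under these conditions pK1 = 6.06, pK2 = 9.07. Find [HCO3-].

α₁ = 1 / (1 + [H⁺]/K1 + K2/[H⁺]) = 1 / (1 + 10^-1.62 + 10^-1.39)
   = 1 / (1 + 0.023988 + 0.040738) = 1/1.0647 = 0.9392
[HCO3⁻] = α₁ × DIC = 0.9392 × 2.38 = 2.24 mmol/kg

[HCO3⁻] = 2.24 mmol/kg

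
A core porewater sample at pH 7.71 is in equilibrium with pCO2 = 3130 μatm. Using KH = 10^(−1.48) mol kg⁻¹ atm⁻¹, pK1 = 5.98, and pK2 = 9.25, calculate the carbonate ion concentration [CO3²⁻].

[CO3²⁻] = 0.161 mmol/kg

[CO2*] = KH · pCO2 = 10^(−1.48) × 3130×10^-6 = 1.036×10^-4 mol/kg
α₀ = 1/(1 + K1/[H⁺] + K1K2/[H⁺]²) = 1/(1 + 10^+1.73 + 10^+0.19) = 0.01778
DIC = [CO2*]/α₀ = 1.036×10^-4 / 0.01778 = 5.830 mmol/kg
[CO3²⁻] = α₂·DIC; α₂ = 0.02753, so [CO3²⁻] = 0.02753 × 5.830 = 0.161 mmol/kg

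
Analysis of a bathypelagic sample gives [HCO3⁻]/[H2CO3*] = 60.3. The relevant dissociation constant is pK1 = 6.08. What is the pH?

From K1 = [H⁺][HCO3⁻]/[H2CO3*]:  pH = pK1 + log₁₀([HCO3⁻]/[H2CO3*])
log₁₀(60.3) = +1.780
pH = 6.08 + (+1.780) = 7.86

pH = 7.86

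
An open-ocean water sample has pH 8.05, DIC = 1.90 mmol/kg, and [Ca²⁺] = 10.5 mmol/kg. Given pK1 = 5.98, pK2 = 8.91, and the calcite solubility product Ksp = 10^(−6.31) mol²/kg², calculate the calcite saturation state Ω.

Ω = 4.90

α₂ = 1 / (1 + [H⁺]/K2 + [H⁺]²/(K1K2)) = 1 / (1 + 10^+0.86 + 10^-1.21)
   = 1 / (1 + 7.2444 + 0.061660) = 1/8.3060 = 0.1204
[CO3²⁻] = α₂ × DIC = 0.1204 × 1.90 = 0.2287 mmol/kg
Ksp = 10^(−6.31) = 4.898×10^-7
Ω = [Ca²⁺][CO3²⁻]/Ksp = (10.5×10^-3)(2.287×10^-4) / 4.898×10^-7 = 4.90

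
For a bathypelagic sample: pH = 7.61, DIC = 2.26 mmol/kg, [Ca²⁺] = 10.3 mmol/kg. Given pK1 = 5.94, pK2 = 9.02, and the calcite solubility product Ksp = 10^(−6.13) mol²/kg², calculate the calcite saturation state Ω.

Ω = 1.15

α₂ = 1 / (1 + [H⁺]/K2 + [H⁺]²/(K1K2)) = 1 / (1 + 10^+1.41 + 10^-0.26)
   = 1 / (1 + 25.704 + 0.54954) = 1/27.253 = 0.03669
[CO3²⁻] = α₂ × DIC = 0.03669 × 2.26 = 0.08293 mmol/kg
Ksp = 10^(−6.13) = 7.413×10^-7
Ω = [Ca²⁺][CO3²⁻]/Ksp = (10.3×10^-3)(8.293×10^-5) / 7.413×10^-7 = 1.15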